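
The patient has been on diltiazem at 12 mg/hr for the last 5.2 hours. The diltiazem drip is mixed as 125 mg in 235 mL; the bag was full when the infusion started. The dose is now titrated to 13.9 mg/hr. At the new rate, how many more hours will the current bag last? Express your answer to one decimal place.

4.5 hours

Initial rate:
Concentration = 125 mg ÷ 235 mL = 0.5319149 mg/mL
Rate = 12 mg/hr ÷ 0.5319149 mg/mL = 22.56 mL/hr
Volume infused so far = 22.56 mL/hr × 5.2 hr = 117.312 mL
Volume remaining = 235 − 117.312 = 117.688 mL
New rate:
Rate = 13.9 mg/hr ÷ 0.5319149 mg/mL = 26.132 mL/hr
Time remaining = 117.688 mL ÷ 26.132 mL/hr = 4.503597 hr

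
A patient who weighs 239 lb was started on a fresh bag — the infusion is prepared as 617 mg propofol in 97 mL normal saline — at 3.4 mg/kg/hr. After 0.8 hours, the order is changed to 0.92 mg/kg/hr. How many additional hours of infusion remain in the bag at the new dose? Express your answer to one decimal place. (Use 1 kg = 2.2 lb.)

3.2 hours

Initial rate:
Weight = 239 lb ÷ 2.2 lb/kg = 108.6364 kg
Dose = 3.4 mg/kg/hr × 108.6364 kg = 369.3636 mg/hr
Concentration = 617 mg ÷ 97 mL = 6.360825 mg/mL
Rate = 369.3636 mg/hr ÷ 6.360825 mg/mL = 58.06851 mL/hr
Volume infused so far = 58.06851 mL/hr × 0.8 hr = 46.45481 mL
Volume remaining = 97 − 46.45481 = 50.54519 mL
New rate:
Dose = 0.92 mg/kg/hr × 108.6364 kg = 99.94545 mg/hr
Rate = 99.94545 mg/hr ÷ 6.360825 mg/mL = 15.71266 mL/hr
Time remaining = 50.54519 mL ÷ 15.71266 mL/hr = 3.216846 hr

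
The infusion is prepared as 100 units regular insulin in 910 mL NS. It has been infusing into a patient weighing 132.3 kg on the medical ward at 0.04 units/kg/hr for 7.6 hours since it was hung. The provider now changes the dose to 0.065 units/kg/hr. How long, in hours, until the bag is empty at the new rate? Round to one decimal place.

Initial rate:
Dose = 0.04 units/kg/hr × 132.3 kg = 5.292 units/hr
Concentration = 100 units ÷ 910 mL = 0.1098901 units/mL
Rate = 5.292 units/hr ÷ 0.1098901 units/mL = 48.1572 mL/hr
Volume infused so far = 48.1572 mL/hr × 7.6 hr = 365.9947 mL
Volume remaining = 910 − 365.9947 = 544.0053 mL
New rate:
Dose = 0.065 units/kg/hr × 132.3 kg = 8.5995 units/hr
Rate = 8.5995 units/hr ÷ 0.1098901 units/mL = 78.25545 mL/hr
Time remaining = 544.0053 mL ÷ 78.25545 mL/hr = 6.95166 hr

7.0 hours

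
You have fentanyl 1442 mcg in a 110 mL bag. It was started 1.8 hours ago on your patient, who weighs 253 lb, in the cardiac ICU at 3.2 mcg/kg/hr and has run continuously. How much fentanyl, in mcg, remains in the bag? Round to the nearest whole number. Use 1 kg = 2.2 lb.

Weight = 253 lb ÷ 2.2 lb/kg = 115 kg
Dose = 3.2 mcg/kg/hr × 115 kg = 368 mcg/hr
Concentration = 1442 mcg ÷ 110 mL = 13.10909 mcg/mL
Rate = 368 mcg/hr ÷ 13.10909 mcg/mL = 28.07212 mL/hr
Volume infused = 28.07212 mL/hr × 1.8 hr = 50.52982 mL
Volume remaining = 110 − 50.52982 = 59.47018 mL
Drug remaining = 59.47018 mL × 13.10909 mcg/mL = 779.6 mcg

780 mcg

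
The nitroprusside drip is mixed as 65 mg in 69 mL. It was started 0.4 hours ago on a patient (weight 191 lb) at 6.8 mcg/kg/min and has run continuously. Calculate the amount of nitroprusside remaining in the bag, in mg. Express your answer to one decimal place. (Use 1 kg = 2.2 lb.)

Weight = 191 lb ÷ 2.2 lb/kg = 86.81818 kg
Dose = 6.8 mcg/kg/min × 86.81818 kg = 590.3636 mcg/min
590.3636 mcg/min × 60 min/hr = 35421.82 mcg/hr
Concentration = 65 mg ÷ 69 mL = 0.942029 mg/mL = 942.029 mcg/mL
Rate = 35421.82 mcg/hr ÷ 942.029 mcg/mL = 37.60162 mL/hr
Volume infused = 37.60162 mL/hr × 0.4 hr = 15.04065 mL
Volume remaining = 69 − 15.04065 = 53.95935 mL
Drug remaining = 53.95935 mL × 942.029 mcg/mL = 50831.27 mcg = 50.83127 mg

50.8 mg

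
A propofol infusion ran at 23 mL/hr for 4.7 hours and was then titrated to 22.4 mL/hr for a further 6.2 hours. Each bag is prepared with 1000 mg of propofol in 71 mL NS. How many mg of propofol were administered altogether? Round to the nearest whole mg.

Concentration = 1000 mg ÷ 71 mL = 14.08451 mg/mL
Stage 1: 23 mL/hr × 4.7 hr = 108.1 mL → 108.1 mL × 14.08451 mg/mL = 1522.535 mg
Stage 2: 22.4 mL/hr × 6.2 hr = 138.88 mL → 138.88 mL × 14.08451 mg/mL = 1956.056 mg
Total = 1522.535 + 1956.056 = 3478.592 mg

3479 mg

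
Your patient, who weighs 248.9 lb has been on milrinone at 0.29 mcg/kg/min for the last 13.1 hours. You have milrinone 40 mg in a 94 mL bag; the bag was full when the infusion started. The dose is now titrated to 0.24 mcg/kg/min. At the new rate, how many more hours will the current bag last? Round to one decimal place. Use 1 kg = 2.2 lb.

Initial rate:
Weight = 248.9 lb ÷ 2.2 lb/kg = 113.1364 kg
Dose = 0.29 mcg/kg/min × 113.1364 kg = 32.80955 mcg/min
32.80955 mcg/min × 60 min/hr = 1968.573 mcg/hr
Concentration = 40 mg ÷ 94 mL = 0.4255319 mg/mL = 425.5319 mcg/mL
Rate = 1968.573 mcg/hr ÷ 425.5319 mcg/mL = 4.626146 mL/hr
Volume infused so far = 4.626146 mL/hr × 13.1 hr = 60.60251 mL
Volume remaining = 94 − 60.60251 = 33.39749 mL
New rate:
Dose = 0.24 mcg/kg/min × 113.1364 kg = 27.15273 mcg/min
27.15273 mcg/min × 60 min/hr = 1629.164 mcg/hr
Rate = 1629.164 mcg/hr ÷ 425.5319 mcg/mL = 3.828535 mL/hr
Time remaining = 33.39749 mL ÷ 3.828535 mL/hr = 8.723309 hr

8.7 hours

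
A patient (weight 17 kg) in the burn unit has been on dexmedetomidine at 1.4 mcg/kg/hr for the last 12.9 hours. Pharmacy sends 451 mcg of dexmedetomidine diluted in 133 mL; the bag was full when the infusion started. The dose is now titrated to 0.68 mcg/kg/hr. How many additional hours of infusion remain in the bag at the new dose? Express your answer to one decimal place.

Initial rate:
Dose = 1.4 mcg/kg/hr × 17 kg = 23.8 mcg/hr
Concentration = 451 mcg ÷ 133 mL = 3.390977 mcg/mL
Rate = 23.8 mcg/hr ÷ 3.390977 mcg/mL = 7.018625 mL/hr
Volume infused so far = 7.018625 mL/hr × 12.9 hr = 90.54027 mL
Volume remaining = 133 − 90.54027 = 42.45973 mL
New rate:
Dose = 0.68 mcg/kg/hr × 17 kg = 11.56 mcg/hr
Rate = 11.56 mcg/hr ÷ 3.390977 mcg/mL = 3.409047 mL/hr
Time remaining = 42.45973 mL ÷ 3.409047 mL/hr = 12.45502 hr

12.5 hours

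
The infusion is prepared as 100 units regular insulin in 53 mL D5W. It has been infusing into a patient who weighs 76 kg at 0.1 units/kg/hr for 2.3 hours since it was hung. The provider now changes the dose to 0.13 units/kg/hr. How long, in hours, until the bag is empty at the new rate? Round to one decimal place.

Initial rate:
Dose = 0.1 units/kg/hr × 76 kg = 7.6 units/hr
Concentration = 100 units ÷ 53 mL = 1.886792 units/mL
Rate = 7.6 units/hr ÷ 1.886792 units/mL = 4.028 mL/hr
Volume infused so far = 4.028 mL/hr × 2.3 hr = 9.2644 mL
Volume remaining = 53 − 9.2644 = 43.7356 mL
New rate:
Dose = 0.13 units/kg/hr × 76 kg = 9.88 units/hr
Rate = 9.88 units/hr ÷ 1.886792 units/mL = 5.2364 mL/hr
Time remaining = 43.7356 mL ÷ 5.2364 mL/hr = 8.352227 hr

8.4 hours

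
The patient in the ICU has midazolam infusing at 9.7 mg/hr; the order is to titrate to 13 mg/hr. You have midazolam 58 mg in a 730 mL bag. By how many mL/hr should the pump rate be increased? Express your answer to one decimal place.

At the current dose:
Concentration = 58 mg ÷ 730 mL = 0.07945205 mg/mL
Rate = 9.7 mg/hr ÷ 0.07945205 mg/mL = 122.0862 mL/hr
At the new dose:
Rate = 13 mg/hr ÷ 0.07945205 mg/mL = 163.6207 mL/hr
Change = 163.6207 − 122.0862 = 41.53448 mL/hr → 41.53448 mL/hr increase

41.5 mL/hr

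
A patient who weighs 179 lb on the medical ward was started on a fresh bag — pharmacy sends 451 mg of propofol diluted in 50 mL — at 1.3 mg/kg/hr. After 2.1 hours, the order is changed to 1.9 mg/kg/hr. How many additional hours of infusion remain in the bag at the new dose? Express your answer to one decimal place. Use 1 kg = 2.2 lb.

1.5 hours

Initial rate:
Weight = 179 lb ÷ 2.2 lb/kg = 81.36364 kg
Dose = 1.3 mg/kg/hr × 81.36364 kg = 105.7727 mg/hr
Concentration = 451 mg ÷ 50 mL = 9.02 mg/mL
Rate = 105.7727 mg/hr ÷ 9.02 mg/mL = 11.72647 mL/hr
Volume infused so far = 11.72647 mL/hr × 2.1 hr = 24.62558 mL
Volume remaining = 50 − 24.62558 = 25.37442 mL
New rate:
Dose = 1.9 mg/kg/hr × 81.36364 kg = 154.5909 mg/hr
Rate = 154.5909 mg/hr ÷ 9.02 mg/mL = 17.13868 mL/hr
Time remaining = 25.37442 mL ÷ 17.13868 mL/hr = 1.480535 hr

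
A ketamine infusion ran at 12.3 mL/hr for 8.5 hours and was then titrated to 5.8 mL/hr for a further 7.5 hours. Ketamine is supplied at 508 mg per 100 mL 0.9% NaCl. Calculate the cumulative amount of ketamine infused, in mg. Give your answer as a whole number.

752 mg

Concentration = 508 mg ÷ 100 mL = 5.08 mg/mL
Stage 1: 12.3 mL/hr × 8.5 hr = 104.55 mL → 104.55 mL × 5.08 mg/mL = 531.114 mg
Stage 2: 5.8 mL/hr × 7.5 hr = 43.5 mL → 43.5 mL × 5.08 mg/mL = 220.98 mg
Total = 531.114 + 220.98 = 752.094 mg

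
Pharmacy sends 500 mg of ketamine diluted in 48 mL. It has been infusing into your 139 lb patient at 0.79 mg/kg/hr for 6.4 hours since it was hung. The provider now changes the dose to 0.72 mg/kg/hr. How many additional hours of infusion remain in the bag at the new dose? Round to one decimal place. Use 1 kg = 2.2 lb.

Initial rate:
Weight = 139 lb ÷ 2.2 lb/kg = 63.18182 kg
Dose = 0.79 mg/kg/hr × 63.18182 kg = 49.91364 mg/hr
Concentration = 500 mg ÷ 48 mL = 10.41667 mg/mL
Rate = 49.91364 mg/hr ÷ 10.41667 mg/mL = 4.791709 mL/hr
Volume infused so far = 4.791709 mL/hr × 6.4 hr = 30.66694 mL
Volume remaining = 48 − 30.66694 = 17.33306 mL
New rate:
Dose = 0.72 mg/kg/hr × 63.18182 kg = 45.49091 mg/hr
Rate = 45.49091 mg/hr ÷ 10.41667 mg/mL = 4.367127 mL/hr
Time remaining = 17.33306 mL ÷ 4.367127 mL/hr = 3.968985 hr

4.0 hours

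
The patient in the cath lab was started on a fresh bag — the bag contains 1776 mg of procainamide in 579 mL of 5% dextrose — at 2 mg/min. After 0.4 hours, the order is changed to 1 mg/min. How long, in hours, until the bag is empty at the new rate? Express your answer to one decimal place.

28.8 hours

Initial rate:
2 mg/min × 60 min/hr = 120 mg/hr
Concentration = 1776 mg ÷ 579 mL = 3.067358 mg/mL
Rate = 120 mg/hr ÷ 3.067358 mg/mL = 39.12162 mL/hr
Volume infused so far = 39.12162 mL/hr × 0.4 hr = 15.64865 mL
Volume remaining = 579 − 15.64865 = 563.3514 mL
New rate:
1 mg/min × 60 min/hr = 60 mg/hr
Rate = 60 mg/hr ÷ 3.067358 mg/mL = 19.56081 mL/hr
Time remaining = 563.3514 mL ÷ 19.56081 mL/hr = 28.8 hr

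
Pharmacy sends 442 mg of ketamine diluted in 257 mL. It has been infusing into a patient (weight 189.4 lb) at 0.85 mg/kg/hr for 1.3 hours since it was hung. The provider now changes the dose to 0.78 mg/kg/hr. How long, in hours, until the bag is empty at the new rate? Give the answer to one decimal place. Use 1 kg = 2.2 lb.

Initial rate:
Weight = 189.4 lb ÷ 2.2 lb/kg = 86.09091 kg
Dose = 0.85 mg/kg/hr × 86.09091 kg = 73.17727 mg/hr
Concentration = 442 mg ÷ 257 mL = 1.719844 mg/mL
Rate = 73.17727 mg/hr ÷ 1.719844 mg/mL = 42.54878 mL/hr
Volume infused so far = 42.54878 mL/hr × 1.3 hr = 55.31341 mL
Volume remaining = 257 − 55.31341 = 201.6866 mL
New rate:
Dose = 0.78 mg/kg/hr × 86.09091 kg = 67.15091 mg/hr
Rate = 67.15091 mg/hr ÷ 1.719844 mg/mL = 39.04476 mL/hr
Time remaining = 201.6866 mL ÷ 39.04476 mL/hr = 5.165523 hr

5.2 hours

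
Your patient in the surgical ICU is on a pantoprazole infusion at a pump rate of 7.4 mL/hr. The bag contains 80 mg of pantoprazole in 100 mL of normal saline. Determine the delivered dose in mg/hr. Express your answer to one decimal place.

5.9 mg/hr

Concentration = 80 mg ÷ 100 mL = 0.8 mg/mL
Drug rate = 7.4 mL/hr × 0.8 mg/mL = 5.92 mg/hr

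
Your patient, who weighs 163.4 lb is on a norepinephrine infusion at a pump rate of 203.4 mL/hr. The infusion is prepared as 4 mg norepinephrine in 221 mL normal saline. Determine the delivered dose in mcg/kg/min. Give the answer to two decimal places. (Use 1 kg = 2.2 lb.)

0.83 mcg/kg/min

Weight = 163.4 lb ÷ 2.2 lb/kg = 74.27273 kg
Concentration = 4 mg ÷ 221 mL = 0.01809955 mg/mL = 18.09955 mcg/mL
Drug rate = 203.4 mL/hr × 18.09955 mcg/mL = 3681.448 mcg/hr
3681.448 mcg/hr ÷ 60 min/hr = 61.35747 mcg/min
61.35747 mcg/min ÷ 74.27273 kg = 0.8261103 mcg/kg/min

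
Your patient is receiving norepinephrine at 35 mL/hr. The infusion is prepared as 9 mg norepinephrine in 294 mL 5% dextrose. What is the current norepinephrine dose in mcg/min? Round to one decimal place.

17.9 mcg/min

Concentration = 9 mg ÷ 294 mL = 0.03061224 mg/mL = 30.61224 mcg/mL
Drug rate = 35 mL/hr × 30.61224 mcg/mL = 1071.429 mcg/hr
1071.429 mcg/hr ÷ 60 min/hr = 17.85714 mcg/min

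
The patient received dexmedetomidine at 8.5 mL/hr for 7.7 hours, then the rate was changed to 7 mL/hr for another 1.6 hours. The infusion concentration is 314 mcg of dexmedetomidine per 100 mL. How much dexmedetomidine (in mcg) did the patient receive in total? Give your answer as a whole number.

Concentration = 314 mcg ÷ 100 mL = 3.14 mcg/mL
Stage 1: 8.5 mL/hr × 7.7 hr = 65.45 mL → 65.45 mL × 3.14 mcg/mL = 205.513 mcg
Stage 2: 7 mL/hr × 1.6 hr = 11.2 mL → 11.2 mL × 3.14 mcg/mL = 35.168 mcg
Total = 205.513 + 35.168 = 240.681 mcg

241 mcg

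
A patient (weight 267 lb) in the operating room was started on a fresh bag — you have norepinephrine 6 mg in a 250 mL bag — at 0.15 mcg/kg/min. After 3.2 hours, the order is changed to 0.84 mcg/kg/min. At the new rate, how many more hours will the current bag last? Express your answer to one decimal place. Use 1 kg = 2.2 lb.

0.4 hours

Initial rate:
Weight = 267 lb ÷ 2.2 lb/kg = 121.3636 kg
Dose = 0.15 mcg/kg/min × 121.3636 kg = 18.20455 mcg/min
18.20455 mcg/min × 60 min/hr = 1092.273 mcg/hr
Concentration = 6 mg ÷ 250 mL = 0.024 mg/mL = 24 mcg/mL
Rate = 1092.273 mcg/hr ÷ 24 mcg/mL = 45.51136 mL/hr
Volume infused so far = 45.51136 mL/hr × 3.2 hr = 145.6364 mL
Volume remaining = 250 − 145.6364 = 104.3636 mL
New rate:
Dose = 0.84 mcg/kg/min × 121.3636 kg = 101.9455 mcg/min
101.9455 mcg/min × 60 min/hr = 6116.727 mcg/hr
Rate = 6116.727 mcg/hr ÷ 24 mcg/mL = 254.8636 mL/hr
Time remaining = 104.3636 mL ÷ 254.8636 mL/hr = 0.4094881 hr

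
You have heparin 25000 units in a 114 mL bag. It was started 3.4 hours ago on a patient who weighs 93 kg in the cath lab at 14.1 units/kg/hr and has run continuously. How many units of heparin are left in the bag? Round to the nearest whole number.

Dose = 14.1 units/kg/hr × 93 kg = 1311.3 units/hr
Concentration = 25000 units ÷ 114 mL = 219.2982 units/mL
Rate = 1311.3 units/hr ÷ 219.2982 units/mL = 5.979528 mL/hr
Volume infused = 5.979528 mL/hr × 3.4 hr = 20.3304 mL
Volume remaining = 114 − 20.3304 = 93.6696 mL
Drug remaining = 93.6696 mL × 219.2982 units/mL = 20541.58 units

20542 units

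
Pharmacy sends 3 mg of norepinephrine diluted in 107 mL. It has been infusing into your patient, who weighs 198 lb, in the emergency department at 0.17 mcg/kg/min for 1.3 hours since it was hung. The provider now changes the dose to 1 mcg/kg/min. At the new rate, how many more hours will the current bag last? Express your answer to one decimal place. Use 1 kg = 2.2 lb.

Initial rate:
Weight = 198 lb ÷ 2.2 lb/kg = 90 kg
Dose = 0.17 mcg/kg/min × 90 kg = 15.3 mcg/min
15.3 mcg/min × 60 min/hr = 918 mcg/hr
Concentration = 3 mg ÷ 107 mL = 0.02803738 mg/mL = 28.03738 mcg/mL
Rate = 918 mcg/hr ÷ 28.03738 mcg/mL = 32.742 mL/hr
Volume infused so far = 32.742 mL/hr × 1.3 hr = 42.5646 mL
Volume remaining = 107 − 42.5646 = 64.4354 mL
New rate:
Dose = 1 mcg/kg/min × 90 kg = 90 mcg/min
90 mcg/min × 60 min/hr = 5400 mcg/hr
Rate = 5400 mcg/hr ÷ 28.03738 mcg/mL = 192.6 mL/hr
Time remaining = 64.4354 mL ÷ 192.6 mL/hr = 0.3345556 hr

0.3 hours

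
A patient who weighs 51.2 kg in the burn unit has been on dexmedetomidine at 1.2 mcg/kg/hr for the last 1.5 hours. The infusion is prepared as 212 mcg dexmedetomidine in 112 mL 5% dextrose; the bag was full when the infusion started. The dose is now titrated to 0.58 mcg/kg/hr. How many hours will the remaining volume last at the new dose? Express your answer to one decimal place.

Initial rate:
Dose = 1.2 mcg/kg/hr × 51.2 kg = 61.44 mcg/hr
Concentration = 212 mcg ÷ 112 mL = 1.892857 mcg/mL
Rate = 61.44 mcg/hr ÷ 1.892857 mcg/mL = 32.45887 mL/hr
Volume infused so far = 32.45887 mL/hr × 1.5 hr = 48.6883 mL
Volume remaining = 112 − 48.6883 = 63.3117 mL
New rate:
Dose = 0.58 mcg/kg/hr × 51.2 kg = 29.696 mcg/hr
Rate = 29.696 mcg/hr ÷ 1.892857 mcg/mL = 15.68845 mL/hr
Time remaining = 63.3117 mL ÷ 15.68845 mL/hr = 4.03556 hr

4.0 hours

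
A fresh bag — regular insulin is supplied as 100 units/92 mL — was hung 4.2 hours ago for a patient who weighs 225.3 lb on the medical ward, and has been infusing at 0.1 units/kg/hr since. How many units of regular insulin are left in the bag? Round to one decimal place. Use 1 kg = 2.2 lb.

Weight = 225.3 lb ÷ 2.2 lb/kg = 102.4091 kg
Dose = 0.1 units/kg/hr × 102.4091 kg = 10.24091 units/hr
Concentration = 100 units ÷ 92 mL = 1.086957 units/mL
Rate = 10.24091 units/hr ÷ 1.086957 units/mL = 9.421636 mL/hr
Volume infused = 9.421636 mL/hr × 4.2 hr = 39.57087 mL
Volume remaining = 92 − 39.57087 = 52.42913 mL
Drug remaining = 52.42913 mL × 1.086957 units/mL = 56.98818 units

57.0 units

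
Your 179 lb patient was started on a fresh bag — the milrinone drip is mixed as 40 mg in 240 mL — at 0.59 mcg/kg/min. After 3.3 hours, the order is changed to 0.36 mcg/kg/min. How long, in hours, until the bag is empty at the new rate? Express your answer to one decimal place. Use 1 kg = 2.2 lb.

17.4 hours

Initial rate:
Weight = 179 lb ÷ 2.2 lb/kg = 81.36364 kg
Dose = 0.59 mcg/kg/min × 81.36364 kg = 48.00455 mcg/min
48.00455 mcg/min × 60 min/hr = 2880.273 mcg/hr
Concentration = 40 mg ÷ 240 mL = 0.1666667 mg/mL = 166.6667 mcg/mL
Rate = 2880.273 mcg/hr ÷ 166.6667 mcg/mL = 17.28164 mL/hr
Volume infused so far = 17.28164 mL/hr × 3.3 hr = 57.0294 mL
Volume remaining = 240 − 57.0294 = 182.9706 mL
New rate:
Dose = 0.36 mcg/kg/min × 81.36364 kg = 29.29091 mcg/min
29.29091 mcg/min × 60 min/hr = 1757.455 mcg/hr
Rate = 1757.455 mcg/hr ÷ 166.6667 mcg/mL = 10.54473 mL/hr
Time remaining = 182.9706 mL ÷ 10.54473 mL/hr = 17.35186 hr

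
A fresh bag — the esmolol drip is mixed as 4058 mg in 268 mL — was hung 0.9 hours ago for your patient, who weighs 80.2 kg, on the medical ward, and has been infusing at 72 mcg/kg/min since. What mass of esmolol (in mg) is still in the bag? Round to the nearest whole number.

Dose = 72 mcg/kg/min × 80.2 kg = 5774.4 mcg/min
5774.4 mcg/min × 60 min/hr = 346464 mcg/hr
Concentration = 4058 mg ÷ 268 mL = 15.14179 mg/mL = 15141.79 mcg/mL
Rate = 346464 mcg/hr ÷ 15141.79 mcg/mL = 22.88131 mL/hr
Volume infused = 22.88131 mL/hr × 0.9 hr = 20.59318 mL
Volume remaining = 268 − 20.59318 = 247.4068 mL
Drug remaining = 247.4068 mL × 15141.79 mcg/mL = 3746182 mcg = 3746.182 mg

3746 mg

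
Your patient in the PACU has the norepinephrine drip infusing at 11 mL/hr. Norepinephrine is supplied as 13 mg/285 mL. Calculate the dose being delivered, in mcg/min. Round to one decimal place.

8.4 mcg/min

Concentration = 13 mg ÷ 285 mL = 0.04561404 mg/mL = 45.61404 mcg/mL
Drug rate = 11 mL/hr × 45.61404 mcg/mL = 501.7544 mcg/hr
501.7544 mcg/hr ÷ 60 min/hr = 8.362573 mcg/min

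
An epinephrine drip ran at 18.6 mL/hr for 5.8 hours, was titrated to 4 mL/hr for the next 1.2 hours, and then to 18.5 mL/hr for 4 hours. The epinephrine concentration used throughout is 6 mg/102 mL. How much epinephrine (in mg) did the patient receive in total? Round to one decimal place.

Concentration = 6 mg ÷ 102 mL = 0.05882353 mg/mL
Stage 1: 18.6 mL/hr × 5.8 hr = 107.88 mL → 107.88 mL × 0.05882353 mg/mL = 6.345882 mg
Stage 2: 4 mL/hr × 1.2 hr = 4.8 mL → 4.8 mL × 0.05882353 mg/mL = 0.2823529 mg
Stage 3: 18.5 mL/hr × 4 hr = 74 mL → 74 mL × 0.05882353 mg/mL = 4.352941 mg
Total = 6.345882 + 0.2823529 + 4.352941 = 10.98118 mg

11.0 mg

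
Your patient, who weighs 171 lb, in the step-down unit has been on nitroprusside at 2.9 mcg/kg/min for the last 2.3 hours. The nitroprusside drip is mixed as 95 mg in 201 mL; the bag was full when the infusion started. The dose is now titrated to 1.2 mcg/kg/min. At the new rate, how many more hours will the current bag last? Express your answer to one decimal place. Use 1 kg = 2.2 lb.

11.4 hours

Initial rate:
Weight = 171 lb ÷ 2.2 lb/kg = 77.72727 kg
Dose = 2.9 mcg/kg/min × 77.72727 kg = 225.4091 mcg/min
225.4091 mcg/min × 60 min/hr = 13524.55 mcg/hr
Concentration = 95 mg ÷ 201 mL = 0.4726368 mg/mL = 472.6368 mcg/mL
Rate = 13524.55 mcg/hr ÷ 472.6368 mcg/mL = 28.61509 mL/hr
Volume infused so far = 28.61509 mL/hr × 2.3 hr = 65.81471 mL
Volume remaining = 201 − 65.81471 = 135.1853 mL
New rate:
Dose = 1.2 mcg/kg/min × 77.72727 kg = 93.27273 mcg/min
93.27273 mcg/min × 60 min/hr = 5596.364 mcg/hr
Rate = 5596.364 mcg/hr ÷ 472.6368 mcg/mL = 11.84073 mL/hr
Time remaining = 135.1853 mL ÷ 11.84073 mL/hr = 11.41698 hr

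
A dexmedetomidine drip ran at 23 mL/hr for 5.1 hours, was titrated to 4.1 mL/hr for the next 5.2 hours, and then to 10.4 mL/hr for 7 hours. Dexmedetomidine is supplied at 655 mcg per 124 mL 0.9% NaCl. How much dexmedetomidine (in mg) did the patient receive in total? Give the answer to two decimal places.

1.12 mg

Concentration = 655 mcg ÷ 124 mL = 5.282258 mcg/mL
Stage 1: 23 mL/hr × 5.1 hr = 117.3 mL → 117.3 mL × 5.282258 mcg/mL = 619.6089 mcg
Stage 2: 4.1 mL/hr × 5.2 hr = 21.32 mL → 21.32 mL × 5.282258 mcg/mL = 112.6177 mcg
Stage 3: 10.4 mL/hr × 7 hr = 72.8 mL → 72.8 mL × 5.282258 mcg/mL = 384.5484 mcg
Total = 619.6089 + 112.6177 + 384.5484 = 1116.775 mcg = 1.116775 mg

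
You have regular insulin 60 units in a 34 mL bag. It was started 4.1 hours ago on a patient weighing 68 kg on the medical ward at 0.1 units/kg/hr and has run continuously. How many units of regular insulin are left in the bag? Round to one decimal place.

32.1 units

Dose = 0.1 units/kg/hr × 68 kg = 6.8 units/hr
Concentration = 60 units ÷ 34 mL = 1.764706 units/mL
Rate = 6.8 units/hr ÷ 1.764706 units/mL = 3.853333 mL/hr
Volume infused = 3.853333 mL/hr × 4.1 hr = 15.79867 mL
Volume remaining = 34 − 15.79867 = 18.20133 mL
Drug remaining = 18.20133 mL × 1.764706 units/mL = 32.12 units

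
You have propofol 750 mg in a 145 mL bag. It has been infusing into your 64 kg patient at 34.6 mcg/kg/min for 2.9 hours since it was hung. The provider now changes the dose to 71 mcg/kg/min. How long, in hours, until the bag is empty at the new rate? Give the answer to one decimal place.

Initial rate:
Dose = 34.6 mcg/kg/min × 64 kg = 2214.4 mcg/min
2214.4 mcg/min × 60 min/hr = 132864 mcg/hr
Concentration = 750 mg ÷ 145 mL = 5.172414 mg/mL = 5172.414 mcg/mL
Rate = 132864 mcg/hr ÷ 5172.414 mcg/mL = 25.68704 mL/hr
Volume infused so far = 25.68704 mL/hr × 2.9 hr = 74.49242 mL
Volume remaining = 145 − 74.49242 = 70.50758 mL
New rate:
Dose = 71 mcg/kg/min × 64 kg = 4544 mcg/min
4544 mcg/min × 60 min/hr = 272640 mcg/hr
Rate = 272640 mcg/hr ÷ 5172.414 mcg/mL = 52.7104 mL/hr
Time remaining = 70.50758 mL ÷ 52.7104 mL/hr = 1.337641 hr

1.3 hours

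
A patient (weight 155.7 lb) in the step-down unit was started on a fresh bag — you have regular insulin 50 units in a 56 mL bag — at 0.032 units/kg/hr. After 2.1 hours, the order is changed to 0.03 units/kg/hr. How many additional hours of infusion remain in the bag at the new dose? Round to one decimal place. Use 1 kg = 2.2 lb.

Initial rate:
Weight = 155.7 lb ÷ 2.2 lb/kg = 70.77273 kg
Dose = 0.032 units/kg/hr × 70.77273 kg = 2.264727 units/hr
Concentration = 50 units ÷ 56 mL = 0.8928571 units/mL
Rate = 2.264727 units/hr ÷ 0.8928571 units/mL = 2.536495 mL/hr
Volume infused so far = 2.536495 mL/hr × 2.1 hr = 5.326639 mL
Volume remaining = 56 − 5.326639 = 50.67336 mL
New rate:
Dose = 0.03 units/kg/hr × 70.77273 kg = 2.123182 units/hr
Rate = 2.123182 units/hr ÷ 0.8928571 units/mL = 2.377964 mL/hr
Time remaining = 50.67336 mL ÷ 2.377964 mL/hr = 21.30956 hr

21.3 hours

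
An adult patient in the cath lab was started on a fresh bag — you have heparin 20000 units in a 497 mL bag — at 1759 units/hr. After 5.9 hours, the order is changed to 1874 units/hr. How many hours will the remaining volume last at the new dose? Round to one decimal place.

Initial rate:
Concentration = 20000 units ÷ 497 mL = 40.24145 units/mL
Rate = 1759 units/hr ÷ 40.24145 units/mL = 43.71115 mL/hr
Volume infused so far = 43.71115 mL/hr × 5.9 hr = 257.8958 mL
Volume remaining = 497 − 257.8958 = 239.1042 mL
New rate:
Rate = 1874 units/hr ÷ 40.24145 units/mL = 46.5689 mL/hr
Time remaining = 239.1042 mL ÷ 46.5689 mL/hr = 5.134418 hr

5.1 hours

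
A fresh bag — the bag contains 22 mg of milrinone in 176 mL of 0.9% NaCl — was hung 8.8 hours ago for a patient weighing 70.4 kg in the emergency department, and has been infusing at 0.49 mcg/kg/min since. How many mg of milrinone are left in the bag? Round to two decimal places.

3.79 mg

Dose = 0.49 mcg/kg/min × 70.4 kg = 34.496 mcg/min
34.496 mcg/min × 60 min/hr = 2069.76 mcg/hr
Concentration = 22 mg ÷ 176 mL = 0.125 mg/mL = 125 mcg/mL
Rate = 2069.76 mcg/hr ÷ 125 mcg/mL = 16.55808 mL/hr
Volume infused = 16.55808 mL/hr × 8.8 hr = 145.7111 mL
Volume remaining = 176 − 145.7111 = 30.2889 mL
Drug remaining = 30.2889 mL × 125 mcg/mL = 3786.112 mcg = 3.786112 mg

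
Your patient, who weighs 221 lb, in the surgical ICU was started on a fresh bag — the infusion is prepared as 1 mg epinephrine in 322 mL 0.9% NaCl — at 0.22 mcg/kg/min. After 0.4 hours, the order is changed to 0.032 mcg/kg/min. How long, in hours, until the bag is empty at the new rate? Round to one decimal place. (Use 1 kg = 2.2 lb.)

2.4 hours

Initial rate:
Weight = 221 lb ÷ 2.2 lb/kg = 100.4545 kg
Dose = 0.22 mcg/kg/min × 100.4545 kg = 22.1 mcg/min
22.1 mcg/min × 60 min/hr = 1326 mcg/hr
Concentration = 1 mg ÷ 322 mL = 0.00310559 mg/mL = 3.10559 mcg/mL
Rate = 1326 mcg/hr ÷ 3.10559 mcg/mL = 426.972 mL/hr
Volume infused so far = 426.972 mL/hr × 0.4 hr = 170.7888 mL
Volume remaining = 322 − 170.7888 = 151.2112 mL
New rate:
Dose = 0.032 mcg/kg/min × 100.4545 kg = 3.214545 mcg/min
3.214545 mcg/min × 60 min/hr = 192.8727 mcg/hr
Rate = 192.8727 mcg/hr ÷ 3.10559 mcg/mL = 62.10502 mL/hr
Time remaining = 151.2112 mL ÷ 62.10502 mL/hr = 2.434766 hr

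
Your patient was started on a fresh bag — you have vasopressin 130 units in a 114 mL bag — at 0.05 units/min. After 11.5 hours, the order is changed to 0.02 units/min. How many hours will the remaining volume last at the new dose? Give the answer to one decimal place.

Initial rate:
0.05 units/min × 60 min/hr = 3 units/hr
Concentration = 130 units ÷ 114 mL = 1.140351 units/mL
Rate = 3 units/hr ÷ 1.140351 units/mL = 2.630769 mL/hr
Volume infused so far = 2.630769 mL/hr × 11.5 hr = 30.25385 mL
Volume remaining = 114 − 30.25385 = 83.74615 mL
New rate:
0.02 units/min × 60 min/hr = 1.2 units/hr
Rate = 1.2 units/hr ÷ 1.140351 units/mL = 1.052308 mL/hr
Time remaining = 83.74615 mL ÷ 1.052308 mL/hr = 79.58333 hr

79.6 hours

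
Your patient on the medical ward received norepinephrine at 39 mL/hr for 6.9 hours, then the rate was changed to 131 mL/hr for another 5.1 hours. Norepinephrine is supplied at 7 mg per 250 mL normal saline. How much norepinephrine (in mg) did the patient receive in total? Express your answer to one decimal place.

Concentration = 7 mg ÷ 250 mL = 0.028 mg/mL
Stage 1: 39 mL/hr × 6.9 hr = 269.1 mL → 269.1 mL × 0.028 mg/mL = 7.5348 mg
Stage 2: 131 mL/hr × 5.1 hr = 668.1 mL → 668.1 mL × 0.028 mg/mL = 18.7068 mg
Total = 7.5348 + 18.7068 = 26.2416 mg

26.2 mg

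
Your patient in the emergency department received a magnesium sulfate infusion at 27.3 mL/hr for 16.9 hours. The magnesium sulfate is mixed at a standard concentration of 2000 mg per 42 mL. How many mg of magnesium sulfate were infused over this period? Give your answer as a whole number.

21970 mg

Concentration = 2000 mg ÷ 42 mL = 47.61905 mg/mL
Drug rate = 27.3 mL/hr × 47.61905 mg/mL = 1300 mg/hr
Total = 1300 mg/hr × 16.9 hr = 21970 mg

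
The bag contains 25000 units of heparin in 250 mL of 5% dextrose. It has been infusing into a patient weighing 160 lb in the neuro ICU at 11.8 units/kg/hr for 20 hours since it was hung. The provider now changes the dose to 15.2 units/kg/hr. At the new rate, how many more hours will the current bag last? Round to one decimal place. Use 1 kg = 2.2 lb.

7.1 hours

Initial rate:
Weight = 160 lb ÷ 2.2 lb/kg = 72.72727 kg
Dose = 11.8 units/kg/hr × 72.72727 kg = 858.1818 units/hr
Concentration = 25000 units ÷ 250 mL = 100 units/mL
Rate = 858.1818 units/hr ÷ 100 units/mL = 8.581818 mL/hr
Volume infused so far = 8.581818 mL/hr × 20 hr = 171.6364 mL
Volume remaining = 250 − 171.6364 = 78.36364 mL
New rate:
Dose = 15.2 units/kg/hr × 72.72727 kg = 1105.455 units/hr
Rate = 1105.455 units/hr ÷ 100 units/mL = 11.05455 mL/hr
Time remaining = 78.36364 mL ÷ 11.05455 mL/hr = 7.088816 hr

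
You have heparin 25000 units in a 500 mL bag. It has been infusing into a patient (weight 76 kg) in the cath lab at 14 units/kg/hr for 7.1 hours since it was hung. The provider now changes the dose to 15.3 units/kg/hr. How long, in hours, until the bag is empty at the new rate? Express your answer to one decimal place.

Initial rate:
Dose = 14 units/kg/hr × 76 kg = 1064 units/hr
Concentration = 25000 units ÷ 500 mL = 50 units/mL
Rate = 1064 units/hr ÷ 50 units/mL = 21.28 mL/hr
Volume infused so far = 21.28 mL/hr × 7.1 hr = 151.088 mL
Volume remaining = 500 − 151.088 = 348.912 mL
New rate:
Dose = 15.3 units/kg/hr × 76 kg = 1162.8 units/hr
Rate = 1162.8 units/hr ÷ 50 units/mL = 23.256 mL/hr
Time remaining = 348.912 mL ÷ 23.256 mL/hr = 15.0031 hr

15.0 hours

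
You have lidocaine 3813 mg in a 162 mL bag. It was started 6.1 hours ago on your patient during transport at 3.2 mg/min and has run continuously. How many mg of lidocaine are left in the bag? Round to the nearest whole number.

3.2 mg/min × 60 min/hr = 192 mg/hr
Concentration = 3813 mg ÷ 162 mL = 23.53704 mg/mL
Rate = 192 mg/hr ÷ 23.53704 mg/mL = 8.157356 mL/hr
Volume infused = 8.157356 mL/hr × 6.1 hr = 49.75987 mL
Volume remaining = 162 − 49.75987 = 112.2401 mL
Drug remaining = 112.2401 mL × 23.53704 mg/mL = 2641.8 mg

2642 mg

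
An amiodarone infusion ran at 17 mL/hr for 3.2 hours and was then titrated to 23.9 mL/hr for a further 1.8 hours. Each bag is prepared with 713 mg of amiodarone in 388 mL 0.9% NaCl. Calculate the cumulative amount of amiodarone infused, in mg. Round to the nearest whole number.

179 mg

Concentration = 713 mg ÷ 388 mL = 1.837629 mg/mL
Stage 1: 17 mL/hr × 3.2 hr = 54.4 mL → 54.4 mL × 1.837629 mg/mL = 99.96701 mg
Stage 2: 23.9 mL/hr × 1.8 hr = 43.02 mL → 43.02 mL × 1.837629 mg/mL = 79.05479 mg
Total = 99.96701 + 79.05479 = 179.0218 mg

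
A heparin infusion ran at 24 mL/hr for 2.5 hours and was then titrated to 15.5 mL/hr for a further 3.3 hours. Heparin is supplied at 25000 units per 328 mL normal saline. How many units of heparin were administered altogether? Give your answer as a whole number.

8472 units

Concentration = 25000 units ÷ 328 mL = 76.21951 units/mL
Stage 1: 24 mL/hr × 2.5 hr = 60 mL → 60 mL × 76.21951 units/mL = 4573.171 units
Stage 2: 15.5 mL/hr × 3.3 hr = 51.15 mL → 51.15 mL × 76.21951 units/mL = 3898.628 units
Total = 4573.171 + 3898.628 = 8471.799 units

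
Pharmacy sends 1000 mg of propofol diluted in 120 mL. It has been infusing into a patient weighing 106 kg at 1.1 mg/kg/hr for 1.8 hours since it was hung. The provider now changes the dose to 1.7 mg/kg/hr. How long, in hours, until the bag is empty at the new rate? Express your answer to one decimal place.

4.4 hours

Initial rate:
Dose = 1.1 mg/kg/hr × 106 kg = 116.6 mg/hr
Concentration = 1000 mg ÷ 120 mL = 8.333333 mg/mL
Rate = 116.6 mg/hr ÷ 8.333333 mg/mL = 13.992 mL/hr
Volume infused so far = 13.992 mL/hr × 1.8 hr = 25.1856 mL
Volume remaining = 120 − 25.1856 = 94.8144 mL
New rate:
Dose = 1.7 mg/kg/hr × 106 kg = 180.2 mg/hr
Rate = 180.2 mg/hr ÷ 8.333333 mg/mL = 21.624 mL/hr
Time remaining = 94.8144 mL ÷ 21.624 mL/hr = 4.384684 hr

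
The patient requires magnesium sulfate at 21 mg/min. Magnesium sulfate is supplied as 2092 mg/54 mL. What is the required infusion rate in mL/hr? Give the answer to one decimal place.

32.5 mL/hr

21 mg/min × 60 min/hr = 1260 mg/hr
Concentration = 2092 mg ÷ 54 mL = 38.74074 mg/mL
Rate = 1260 mg/hr ÷ 38.74074 mg/mL = 32.5239 mL/hr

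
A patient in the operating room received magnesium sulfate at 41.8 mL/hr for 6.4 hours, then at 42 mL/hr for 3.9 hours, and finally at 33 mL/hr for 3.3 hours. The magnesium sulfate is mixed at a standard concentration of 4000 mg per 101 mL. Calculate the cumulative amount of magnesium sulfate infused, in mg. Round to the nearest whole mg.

Concentration = 4000 mg ÷ 101 mL = 39.60396 mg/mL
Stage 1: 41.8 mL/hr × 6.4 hr = 267.52 mL → 267.52 mL × 39.60396 mg/mL = 10594.85 mg
Stage 2: 42 mL/hr × 3.9 hr = 163.8 mL → 163.8 mL × 39.60396 mg/mL = 6487.129 mg
Stage 3: 33 mL/hr × 3.3 hr = 108.9 mL → 108.9 mL × 39.60396 mg/mL = 4312.871 mg
Total = 10594.85 + 6487.129 + 4312.871 = 21394.85 mg

21395 mg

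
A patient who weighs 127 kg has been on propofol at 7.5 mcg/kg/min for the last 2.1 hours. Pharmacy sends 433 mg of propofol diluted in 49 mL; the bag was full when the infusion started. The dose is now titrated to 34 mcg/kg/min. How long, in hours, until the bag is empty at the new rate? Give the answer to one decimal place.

1.2 hours

Initial rate:
Dose = 7.5 mcg/kg/min × 127 kg = 952.5 mcg/min
952.5 mcg/min × 60 min/hr = 57150 mcg/hr
Concentration = 433 mg ÷ 49 mL = 8.836735 mg/mL = 8836.735 mcg/mL
Rate = 57150 mcg/hr ÷ 8836.735 mcg/mL = 6.467321 mL/hr
Volume infused so far = 6.467321 mL/hr × 2.1 hr = 13.58137 mL
Volume remaining = 49 − 13.58137 = 35.41863 mL
New rate:
Dose = 34 mcg/kg/min × 127 kg = 4318 mcg/min
4318 mcg/min × 60 min/hr = 259080 mcg/hr
Rate = 259080 mcg/hr ÷ 8836.735 mcg/mL = 29.31852 mL/hr
Time remaining = 35.41863 mL ÷ 29.31852 mL/hr = 1.208063 hr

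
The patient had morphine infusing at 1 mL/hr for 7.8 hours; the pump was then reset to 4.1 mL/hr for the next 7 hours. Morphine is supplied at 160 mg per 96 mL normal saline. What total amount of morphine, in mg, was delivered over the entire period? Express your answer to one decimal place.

60.8 mg

Concentration = 160 mg ÷ 96 mL = 1.666667 mg/mL
Stage 1: 1 mL/hr × 7.8 hr = 7.8 mL → 7.8 mL × 1.666667 mg/mL = 13 mg
Stage 2: 4.1 mL/hr × 7 hr = 28.7 mL → 28.7 mL × 1.666667 mg/mL = 47.83333 mg
Total = 13 + 47.83333 = 60.83333 mg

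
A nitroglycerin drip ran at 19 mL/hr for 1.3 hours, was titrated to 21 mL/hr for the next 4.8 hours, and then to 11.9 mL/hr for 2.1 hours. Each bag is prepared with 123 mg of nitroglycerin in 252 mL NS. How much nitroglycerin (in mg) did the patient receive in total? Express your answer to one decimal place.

73.5 mg

Concentration = 123 mg ÷ 252 mL = 0.4880952 mg/mL
Stage 1: 19 mL/hr × 1.3 hr = 24.7 mL → 24.7 mL × 0.4880952 mg/mL = 12.05595 mg
Stage 2: 21 mL/hr × 4.8 hr = 100.8 mL → 100.8 mL × 0.4880952 mg/mL = 49.2 mg
Stage 3: 11.9 mL/hr × 2.1 hr = 24.99 mL → 24.99 mL × 0.4880952 mg/mL = 12.1975 mg
Total = 12.05595 + 49.2 + 12.1975 = 73.45345 mg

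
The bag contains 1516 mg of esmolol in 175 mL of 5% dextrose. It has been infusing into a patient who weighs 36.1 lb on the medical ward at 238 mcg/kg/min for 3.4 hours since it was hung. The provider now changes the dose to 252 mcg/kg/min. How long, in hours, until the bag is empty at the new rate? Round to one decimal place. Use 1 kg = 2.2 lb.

Initial rate:
Weight = 36.1 lb ÷ 2.2 lb/kg = 16.40909 kg
Dose = 238 mcg/kg/min × 16.40909 kg = 3905.364 mcg/min
3905.364 mcg/min × 60 min/hr = 234321.8 mcg/hr
Concentration = 1516 mg ÷ 175 mL = 8.662857 mg/mL = 8662.857 mcg/mL
Rate = 234321.8 mcg/hr ÷ 8662.857 mcg/mL = 27.04902 mL/hr
Volume infused so far = 27.04902 mL/hr × 3.4 hr = 91.96668 mL
Volume remaining = 175 − 91.96668 = 83.03332 mL
New rate:
Dose = 252 mcg/kg/min × 16.40909 kg = 4135.091 mcg/min
4135.091 mcg/min × 60 min/hr = 248105.5 mcg/hr
Rate = 248105.5 mcg/hr ÷ 8662.857 mcg/mL = 28.64014 mL/hr
Time remaining = 83.03332 mL ÷ 28.64014 mL/hr = 2.899194 hr

2.9 hours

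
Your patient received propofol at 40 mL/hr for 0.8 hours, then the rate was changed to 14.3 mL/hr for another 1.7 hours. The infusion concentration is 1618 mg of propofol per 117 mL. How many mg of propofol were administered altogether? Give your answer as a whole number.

779 mg

Concentration = 1618 mg ÷ 117 mL = 13.82906 mg/mL
Stage 1: 40 mL/hr × 0.8 hr = 32 mL → 32 mL × 13.82906 mg/mL = 442.5299 mg
Stage 2: 14.3 mL/hr × 1.7 hr = 24.31 mL → 24.31 mL × 13.82906 mg/mL = 336.1844 mg
Total = 442.5299 + 336.1844 = 778.7144 mg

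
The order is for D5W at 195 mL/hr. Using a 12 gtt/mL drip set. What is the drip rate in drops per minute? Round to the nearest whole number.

39 gtt/min

195 mL/hr ÷ 60 min/hr = 3.25 mL/min
3.25 mL/min × 12 gtt/mL = 39 gtt/min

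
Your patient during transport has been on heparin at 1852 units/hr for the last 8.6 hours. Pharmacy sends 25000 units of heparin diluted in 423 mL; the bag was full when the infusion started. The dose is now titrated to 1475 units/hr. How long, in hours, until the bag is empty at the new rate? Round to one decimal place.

Initial rate:
Concentration = 25000 units ÷ 423 mL = 59.10165 units/mL
Rate = 1852 units/hr ÷ 59.10165 units/mL = 31.33584 mL/hr
Volume infused so far = 31.33584 mL/hr × 8.6 hr = 269.4882 mL
Volume remaining = 423 − 269.4882 = 153.5118 mL
New rate:
Rate = 1475 units/hr ÷ 59.10165 units/mL = 24.957 mL/hr
Time remaining = 153.5118 mL ÷ 24.957 mL/hr = 6.151051 hr

6.2 hours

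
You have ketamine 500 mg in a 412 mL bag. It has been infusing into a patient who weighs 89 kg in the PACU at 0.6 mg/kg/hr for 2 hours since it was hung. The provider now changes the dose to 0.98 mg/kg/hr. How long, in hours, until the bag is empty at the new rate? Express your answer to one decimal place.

Initial rate:
Dose = 0.6 mg/kg/hr × 89 kg = 53.4 mg/hr
Concentration = 500 mg ÷ 412 mL = 1.213592 mg/mL
Rate = 53.4 mg/hr ÷ 1.213592 mg/mL = 44.0016 mL/hr
Volume infused so far = 44.0016 mL/hr × 2 hr = 88.0032 mL
Volume remaining = 412 − 88.0032 = 323.9968 mL
New rate:
Dose = 0.98 mg/kg/hr × 89 kg = 87.22 mg/hr
Rate = 87.22 mg/hr ÷ 1.213592 mg/mL = 71.86928 mL/hr
Time remaining = 323.9968 mL ÷ 71.86928 mL/hr = 4.50814 hr

4.5 hours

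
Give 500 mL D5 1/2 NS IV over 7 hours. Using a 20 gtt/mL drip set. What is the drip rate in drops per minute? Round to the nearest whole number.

24 gtt/min

500 mL ÷ (7 hr × 60 = 420 min) = 1.190476 mL/min
1.190476 mL/min × 20 gtt/mL = 23.80952 gtt/min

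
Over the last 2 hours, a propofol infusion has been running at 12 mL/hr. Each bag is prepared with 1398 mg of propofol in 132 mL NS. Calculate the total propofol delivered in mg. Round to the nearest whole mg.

254 mg

Concentration = 1398 mg ÷ 132 mL = 10.59091 mg/mL
Drug rate = 12 mL/hr × 10.59091 mg/mL = 127.0909 mg/hr
Total = 127.0909 mg/hr × 2 hr = 254.1818 mg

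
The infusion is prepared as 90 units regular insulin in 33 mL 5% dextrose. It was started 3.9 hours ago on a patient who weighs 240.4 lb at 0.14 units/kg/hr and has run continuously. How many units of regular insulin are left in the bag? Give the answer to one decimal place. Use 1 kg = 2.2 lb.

Weight = 240.4 lb ÷ 2.2 lb/kg = 109.2727 kg
Dose = 0.14 units/kg/hr × 109.2727 kg = 15.29818 units/hr
Concentration = 90 units ÷ 33 mL = 2.727273 units/mL
Rate = 15.29818 units/hr ÷ 2.727273 units/mL = 5.609333 mL/hr
Volume infused = 5.609333 mL/hr × 3.9 hr = 21.8764 mL
Volume remaining = 33 − 21.8764 = 11.1236 mL
Drug remaining = 11.1236 mL × 2.727273 units/mL = 30.33709 units

30.3 units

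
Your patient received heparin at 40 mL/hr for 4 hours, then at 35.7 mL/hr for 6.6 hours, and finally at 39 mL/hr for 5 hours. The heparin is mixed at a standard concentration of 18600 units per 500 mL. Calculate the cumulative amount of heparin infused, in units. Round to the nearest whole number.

Concentration = 18600 units ÷ 500 mL = 37.2 units/mL
Stage 1: 40 mL/hr × 4 hr = 160 mL → 160 mL × 37.2 units/mL = 5952 units
Stage 2: 35.7 mL/hr × 6.6 hr = 235.62 mL → 235.62 mL × 37.2 units/mL = 8765.064 units
Stage 3: 39 mL/hr × 5 hr = 195 mL → 195 mL × 37.2 units/mL = 7254 units
Total = 5952 + 8765.064 + 7254 = 21971.06 units

21971 units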